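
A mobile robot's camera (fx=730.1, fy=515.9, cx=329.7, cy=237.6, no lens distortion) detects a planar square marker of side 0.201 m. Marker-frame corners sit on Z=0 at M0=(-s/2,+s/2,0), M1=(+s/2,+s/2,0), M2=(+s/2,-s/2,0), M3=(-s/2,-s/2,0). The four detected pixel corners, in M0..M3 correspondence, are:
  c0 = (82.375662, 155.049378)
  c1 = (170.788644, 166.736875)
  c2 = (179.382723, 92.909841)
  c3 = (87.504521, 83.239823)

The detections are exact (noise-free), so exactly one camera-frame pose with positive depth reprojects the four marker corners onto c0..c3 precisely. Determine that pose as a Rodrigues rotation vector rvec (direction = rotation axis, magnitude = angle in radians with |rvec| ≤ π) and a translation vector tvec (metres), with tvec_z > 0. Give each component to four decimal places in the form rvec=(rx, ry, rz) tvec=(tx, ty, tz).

rvec=(0.2416, 0.2643, 0.1738) tvec=(-0.3962, -0.3147, 1.4427)

Intrinsics K: fx=730.1, fy=515.9, cx=329.7, cy=237.6
Marker side s = 0.201 m; corners in marker frame (Z=0):
  M0 = (-0.1005, +0.1005, 0)
  M1 = (+0.1005, +0.1005, 0)
  M2 = (+0.1005, -0.1005, 0)
  M3 = (-0.1005, -0.1005, 0)
Detected image corners:
  c0 = (82.375662, 155.049378) px
  c1 = (170.788644, 166.736875) px
  c2 = (179.382723, 92.909841) px
  c3 = (87.504521, 83.239823) px
Planar DLT: solve 8×8 A·h = b for H (H[2,2]=1):
  H  [+427.00156 -10.75369 +129.20812]
  H  [+32.79623 +384.44984 +125.05004]
  H  [-0.16405 +0.17876 +1.00000]
B = K⁻¹H; ‖b₁‖=0.693158, ‖b₂‖=0.693158; λ = 2/(‖b₁‖+‖b₂‖) = 1.442672, sign → tz>0 ⇒ λ=+1.442672
r₁ = λ·B[:,0] = (+0.95063,+0.20071,-0.23668); r₂ = λ·B[:,1] = (-0.13771,+0.95631,+0.25789)
r₃ = r₁×r₂ = (+0.27810,-0.21257,+0.93674); SVD([r₁ r₂ r₃]) → R = UVᵀ:
  R  [+0.95063 -0.13771 +0.27810]
  R  [+0.20071 +0.95631 -0.21257]
  R  [-0.23668 +0.25789 +0.93674]
t = (-0.39617, -0.31474, +1.44267) m
tr R = 2.843679; θ = arccos((tr R − 1)/2) = 0.397996 rad = 22.804°
axis k = ((R−Rᵀ)₃₂, (R−Rᵀ)₁₃, (R−Rᵀ)₂₁) / (2 sinθ) = (+0.606925, +0.664100, +0.436592)
rvec = θ·k = (+0.241554, +0.264310, +0.173762)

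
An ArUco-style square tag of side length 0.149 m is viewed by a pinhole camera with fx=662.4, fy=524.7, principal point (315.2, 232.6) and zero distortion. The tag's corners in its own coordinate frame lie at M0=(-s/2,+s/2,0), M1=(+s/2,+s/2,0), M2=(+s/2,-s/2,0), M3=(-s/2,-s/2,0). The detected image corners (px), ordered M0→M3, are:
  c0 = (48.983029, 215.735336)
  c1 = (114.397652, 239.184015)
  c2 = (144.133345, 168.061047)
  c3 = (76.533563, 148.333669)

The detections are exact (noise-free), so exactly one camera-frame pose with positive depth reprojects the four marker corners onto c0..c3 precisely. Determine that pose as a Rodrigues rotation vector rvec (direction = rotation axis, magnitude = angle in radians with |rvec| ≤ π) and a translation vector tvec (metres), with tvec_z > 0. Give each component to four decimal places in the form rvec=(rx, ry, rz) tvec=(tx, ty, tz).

Intrinsics K: fx=662.4, fy=524.7, cx=315.2, cy=232.6
Marker side s = 0.149 m; corners in marker frame (Z=0):
  M0 = (-0.0745, +0.0745, 0)
  M1 = (+0.0745, +0.0745, 0)
  M2 = (+0.0745, -0.0745, 0)
  M3 = (-0.0745, -0.0745, 0)
Detected image corners:
  c0 = (48.983029, 215.735336) px
  c1 = (114.397652, 239.184015) px
  c2 = (144.133345, 168.061047) px
  c3 = (76.533563, 148.333669) px
Planar DLT: solve 8×8 A·h = b for H (H[2,2]=1):
  H  [+409.98433 -186.50868 +95.01284]
  H  [+71.95235 +475.58231 +192.67248]
  H  [-0.37851 +0.05750 +1.00000]
B = K⁻¹H; ‖b₁‖=0.935268, ‖b₂‖=0.935268; λ = 2/(‖b₁‖+‖b₂‖) = 1.069212, sign → tz>0 ⇒ λ=+1.069212
r₁ = λ·B[:,0] = (+0.85435,+0.32603,-0.40471); r₂ = λ·B[:,1] = (-0.33030,+0.94187,+0.06147)
r₃ = r₁×r₂ = (+0.40122,+0.08116,+0.91238); SVD([r₁ r₂ r₃]) → R = UVᵀ:
  R  [+0.85435 -0.33030 +0.40122]
  R  [+0.32603 +0.94187 +0.08116]
  R  [-0.40471 +0.06147 +0.91238]
t = (-0.35541, -0.08136, +1.06921) m
tr R = 2.708601; θ = arccos((tr R − 1)/2) = 0.546592 rad = 31.317°
axis k = ((R−Rᵀ)₃₂, (R−Rᵀ)₁₃, (R−Rᵀ)₂₁) / (2 sinθ) = (-0.018932, +0.775261, +0.631358)
rvec = θ·k = (-0.010348, +0.423752, +0.345095)

rvec=(-0.0103, 0.4238, 0.3451) tvec=(-0.3554, -0.0814, 1.0692)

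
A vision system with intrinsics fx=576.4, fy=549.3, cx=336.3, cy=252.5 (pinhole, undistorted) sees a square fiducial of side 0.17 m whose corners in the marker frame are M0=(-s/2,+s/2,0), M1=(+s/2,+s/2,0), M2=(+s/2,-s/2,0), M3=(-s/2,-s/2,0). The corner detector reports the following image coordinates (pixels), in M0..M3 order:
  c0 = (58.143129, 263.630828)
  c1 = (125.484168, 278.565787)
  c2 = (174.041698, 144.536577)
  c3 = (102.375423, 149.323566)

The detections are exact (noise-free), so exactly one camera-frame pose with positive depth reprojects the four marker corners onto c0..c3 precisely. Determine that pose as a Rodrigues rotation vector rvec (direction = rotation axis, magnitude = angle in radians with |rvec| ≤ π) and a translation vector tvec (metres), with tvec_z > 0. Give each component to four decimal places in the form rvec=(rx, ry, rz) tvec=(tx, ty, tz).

rvec=(-0.2675, 0.6946, 0.1957) tvec=(-0.2740, -0.0579, 0.7066)

Intrinsics K: fx=576.4, fy=549.3, cx=336.3, cy=252.5
Marker side s = 0.17 m; corners in marker frame (Z=0):
  M0 = (-0.0850, +0.0850, 0)
  M1 = (+0.0850, +0.0850, 0)
  M2 = (+0.0850, -0.0850, 0)
  M3 = (-0.0850, -0.0850, 0)
Detected image corners:
  c0 = (58.143129, 263.630828) px
  c1 = (125.484168, 278.565787) px
  c2 = (174.041698, 144.536577) px
  c3 = (102.375423, 149.323566) px
Planar DLT: solve 8×8 A·h = b for H (H[2,2]=1):
  H  [+302.83888 -300.75297 +112.77597]
  H  [-164.53137 +673.43158 +207.49159]
  H  [-0.92406 -0.25077 +1.00000]
B = K⁻¹H; ‖b₁‖=1.415210, ‖b₂‖=1.415210; λ = 2/(‖b₁‖+‖b₂‖) = 0.706609, sign → tz>0 ⇒ λ=+0.706609
r₁ = λ·B[:,0] = (+0.75221,+0.08850,-0.65295); r₂ = λ·B[:,1] = (-0.26531,+0.94774,-0.17719)
r₃ = r₁×r₂ = (+0.60315,+0.30652,+0.73638); SVD([r₁ r₂ r₃]) → R = UVᵀ:
  R  [+0.75221 -0.26531 +0.60315]
  R  [+0.08850 +0.94774 +0.30652]
  R  [-0.65295 -0.17719 +0.73638]
t = (-0.27402, -0.05790, +0.70661) m
tr R = 2.436337; θ = arccos((tr R − 1)/2) = 0.769630 rad = 44.097°
axis k = ((R−Rᵀ)₃₂, (R−Rᵀ)₁₃, (R−Rᵀ)₂₁) / (2 sinθ) = (-0.347562, +0.902538, +0.254218)
rvec = θ·k = (-0.267494, +0.694620, +0.195654)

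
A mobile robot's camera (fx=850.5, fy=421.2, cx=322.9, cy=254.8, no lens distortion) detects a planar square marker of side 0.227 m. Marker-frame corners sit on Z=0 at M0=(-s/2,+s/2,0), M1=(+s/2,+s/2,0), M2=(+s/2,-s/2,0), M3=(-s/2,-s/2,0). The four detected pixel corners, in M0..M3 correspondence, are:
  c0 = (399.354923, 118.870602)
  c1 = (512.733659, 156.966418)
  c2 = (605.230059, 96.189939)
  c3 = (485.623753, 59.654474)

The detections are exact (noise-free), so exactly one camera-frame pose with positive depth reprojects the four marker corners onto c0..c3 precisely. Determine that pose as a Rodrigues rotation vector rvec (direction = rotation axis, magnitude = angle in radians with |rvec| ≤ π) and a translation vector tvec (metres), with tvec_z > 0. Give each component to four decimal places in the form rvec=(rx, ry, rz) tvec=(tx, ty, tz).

Intrinsics K: fx=850.5, fy=421.2, cx=322.9, cy=254.8
Marker side s = 0.227 m; corners in marker frame (Z=0):
  M0 = (-0.1135, +0.1135, 0)
  M1 = (+0.1135, +0.1135, 0)
  M2 = (+0.1135, -0.1135, 0)
  M3 = (-0.1135, -0.1135, 0)
Detected image corners:
  c0 = (399.354923, 118.870602) px
  c1 = (512.733659, 156.966418) px
  c2 = (605.230059, 96.189939) px
  c3 = (485.623753, 59.654474) px
Planar DLT: solve 8×8 A·h = b for H (H[2,2]=1):
  H  [+424.54088 -343.45070 +499.06055]
  H  [+145.35413 +275.01465 +107.88632]
  H  [-0.17671 +0.09991 +1.00000]
B = K⁻¹H; ‖b₁‖=0.745771, ‖b₂‖=0.745771; λ = 2/(‖b₁‖+‖b₂‖) = 1.340894, sign → tz>0 ⇒ λ=+1.340894
r₁ = λ·B[:,0] = (+0.75929,+0.60608,-0.23695); r₂ = λ·B[:,1] = (-0.59235,+0.79447,+0.13397)
r₃ = r₁×r₂ = (+0.26945,+0.03863,+0.96224); SVD([r₁ r₂ r₃]) → R = UVᵀ:
  R  [+0.75929 -0.59235 +0.26945]
  R  [+0.60608 +0.79447 +0.03863]
  R  [-0.23695 +0.13397 +0.96224]
t = (+0.27773, -0.46770, +1.34089) m
tr R = 2.515996; θ = arccos((tr R − 1)/2) = 0.710558 rad = 40.712°
axis k = ((R−Rᵀ)₃₂, (R−Rᵀ)₁₃, (R−Rᵀ)₂₁) / (2 sinθ) = (+0.073084, +0.388193, +0.918676)
rvec = θ·k = (+0.051931, +0.275834, +0.652772)

rvec=(0.0519, 0.2758, 0.6528) tvec=(0.2777, -0.4677, 1.3409)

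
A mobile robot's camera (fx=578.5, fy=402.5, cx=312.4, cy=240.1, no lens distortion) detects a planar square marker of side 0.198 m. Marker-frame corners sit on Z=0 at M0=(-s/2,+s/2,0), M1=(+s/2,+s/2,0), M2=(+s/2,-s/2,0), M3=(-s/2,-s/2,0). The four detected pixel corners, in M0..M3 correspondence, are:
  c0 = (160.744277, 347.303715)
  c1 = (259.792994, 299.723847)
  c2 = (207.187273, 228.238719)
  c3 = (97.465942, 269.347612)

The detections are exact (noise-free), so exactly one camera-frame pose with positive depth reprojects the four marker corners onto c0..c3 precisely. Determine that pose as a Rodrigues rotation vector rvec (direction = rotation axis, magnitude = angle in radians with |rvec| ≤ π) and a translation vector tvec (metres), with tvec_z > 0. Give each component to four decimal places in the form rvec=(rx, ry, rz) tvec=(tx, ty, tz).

Intrinsics K: fx=578.5, fy=402.5, cx=312.4, cy=240.1
Marker side s = 0.198 m; corners in marker frame (Z=0):
  M0 = (-0.0990, +0.0990, 0)
  M1 = (+0.0990, +0.0990, 0)
  M2 = (+0.0990, -0.0990, 0)
  M3 = (-0.0990, -0.0990, 0)
Detected image corners:
  c0 = (160.744277, 347.303715) px
  c1 = (259.792994, 299.723847) px
  c2 = (207.187273, 228.238719) px
  c3 = (97.465942, 269.347612) px
Planar DLT: solve 8×8 A·h = b for H (H[2,2]=1):
  H  [+628.08774 +328.45449 +184.77896]
  H  [-64.18569 +435.36179 +285.68648]
  H  [+0.55952 +0.20580 +1.00000]
B = K⁻¹H; ‖b₁‖=1.081813, ‖b₂‖=1.081813; λ = 2/(‖b₁‖+‖b₂‖) = 0.924374, sign → tz>0 ⇒ λ=+0.924374
r₁ = λ·B[:,0] = (+0.72431,-0.45593,+0.51721); r₂ = λ·B[:,1] = (+0.42210,+0.88636,+0.19024)
r₃ = r₁×r₂ = (-0.54517,+0.08052,+0.83445); SVD([r₁ r₂ r₃]) → R = UVᵀ:
  R  [+0.72431 +0.42210 -0.54517]
  R  [-0.45593 +0.88636 +0.08052]
  R  [+0.51721 +0.19024 +0.83445]
t = (-0.20392, +0.10469, +0.92437) m
tr R = 2.445124; θ = arccos((tr R − 1)/2) = 0.763295 rad = 43.734°
axis k = ((R−Rᵀ)₃₂, (R−Rᵀ)₁₃, (R−Rᵀ)₂₁) / (2 sinθ) = (+0.079351, -0.768382, -0.635054)
rvec = θ·k = (+0.060568, -0.586502, -0.484733)

rvec=(0.0606, -0.5865, -0.4847) tvec=(-0.2039, 0.1047, 0.9244)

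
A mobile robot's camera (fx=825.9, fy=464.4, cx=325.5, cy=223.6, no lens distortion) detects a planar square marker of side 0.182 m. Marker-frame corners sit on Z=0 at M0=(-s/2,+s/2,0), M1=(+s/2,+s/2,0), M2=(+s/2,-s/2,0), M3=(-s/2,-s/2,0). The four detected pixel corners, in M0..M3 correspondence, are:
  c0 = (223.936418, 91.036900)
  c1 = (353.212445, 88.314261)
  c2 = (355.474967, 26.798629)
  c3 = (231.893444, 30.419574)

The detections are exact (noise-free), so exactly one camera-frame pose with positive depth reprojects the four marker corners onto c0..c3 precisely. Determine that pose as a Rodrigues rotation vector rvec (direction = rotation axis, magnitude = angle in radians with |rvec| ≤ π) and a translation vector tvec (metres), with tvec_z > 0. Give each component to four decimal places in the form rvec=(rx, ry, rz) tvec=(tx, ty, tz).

Intrinsics K: fx=825.9, fy=464.4, cx=325.5, cy=223.6
Marker side s = 0.182 m; corners in marker frame (Z=0):
  M0 = (-0.0910, +0.0910, 0)
  M1 = (+0.0910, +0.0910, 0)
  M2 = (+0.0910, -0.0910, 0)
  M3 = (-0.0910, -0.0910, 0)
Detected image corners:
  c0 = (223.936418, 91.036900) px
  c1 = (353.212445, 88.314261) px
  c2 = (355.474967, 26.798629) px
  c3 = (231.893444, 30.419574) px
Planar DLT: solve 8×8 A·h = b for H (H[2,2]=1):
  H  [+666.97555 -101.36235 +290.64771]
  H  [-23.03596 +320.64813 +58.45772]
  H  [-0.09388 -0.25127 +1.00000]
B = K⁻¹H; ‖b₁‖=0.849785, ‖b₂‖=0.849785; λ = 2/(‖b₁‖+‖b₂‖) = 1.176768, sign → tz>0 ⇒ λ=+1.176768
r₁ = λ·B[:,0] = (+0.99387,-0.00518,-0.11047); r₂ = λ·B[:,1] = (-0.02789,+0.95488,-0.29569)
r₃ = r₁×r₂ = (+0.10702,+0.29696,+0.94887); SVD([r₁ r₂ r₃]) → R = UVᵀ:
  R  [+0.99387 -0.02789 +0.10702]
  R  [-0.00518 +0.95488 +0.29696]
  R  [-0.11047 -0.29569 +0.94887]
t = (-0.04966, -0.41846, +1.17677) m
tr R = 2.897617; θ = arccos((tr R − 1)/2) = 0.321354 rad = 18.412°
axis k = ((R−Rᵀ)₃₂, (R−Rᵀ)₁₃, (R−Rᵀ)₂₁) / (2 sinθ) = (-0.938174, +0.344292, +0.035944)
rvec = θ·k = (-0.301486, +0.110640, +0.011551)

rvec=(-0.3015, 0.1106, 0.0116) tvec=(-0.0497, -0.4185, 1.1768)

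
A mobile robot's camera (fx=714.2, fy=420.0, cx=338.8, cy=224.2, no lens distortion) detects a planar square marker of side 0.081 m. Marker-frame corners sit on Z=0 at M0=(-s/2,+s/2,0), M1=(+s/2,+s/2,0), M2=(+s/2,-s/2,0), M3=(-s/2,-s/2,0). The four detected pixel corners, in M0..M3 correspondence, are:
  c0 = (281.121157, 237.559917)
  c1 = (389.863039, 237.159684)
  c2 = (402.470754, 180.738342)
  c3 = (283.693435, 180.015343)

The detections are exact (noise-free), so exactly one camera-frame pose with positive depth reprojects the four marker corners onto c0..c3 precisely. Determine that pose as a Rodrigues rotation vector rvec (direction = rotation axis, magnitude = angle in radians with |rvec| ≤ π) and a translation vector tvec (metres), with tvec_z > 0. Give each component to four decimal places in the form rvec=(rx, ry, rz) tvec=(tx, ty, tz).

Intrinsics K: fx=714.2, fy=420.0, cx=338.8, cy=224.2
Marker side s = 0.081 m; corners in marker frame (Z=0):
  M0 = (-0.0405, +0.0405, 0)
  M1 = (+0.0405, +0.0405, 0)
  M2 = (+0.0405, -0.0405, 0)
  M3 = (-0.0405, -0.0405, 0)
Detected image corners:
  c0 = (281.121157, 237.559917) px
  c1 = (389.863039, 237.159684) px
  c2 = (402.470754, 180.738342) px
  c3 = (283.693435, 180.015343) px
Planar DLT: solve 8×8 A·h = b for H (H[2,2]=1):
  H  [+1483.17208 +280.64535 +339.67063]
  H  [+51.85739 +934.24964 +210.14431]
  H  [+0.24022 +1.10512 +1.00000]
B = K⁻¹H; ‖b₁‖=1.977385, ‖b₂‖=1.977385; λ = 2/(‖b₁‖+‖b₂‖) = 0.505718, sign → tz>0 ⇒ λ=+0.505718
r₁ = λ·B[:,0] = (+0.99259,-0.00241,+0.12149); r₂ = λ·B[:,1] = (-0.06640,+0.82659,+0.55888)
r₃ = r₁×r₂ = (-0.10177,-0.56280,+0.82030); SVD([r₁ r₂ r₃]) → R = UVᵀ:
  R  [+0.99259 -0.06640 -0.10177]
  R  [-0.00241 +0.82659 -0.56280]
  R  [+0.12149 +0.55888 +0.82030]
t = (+0.00062, -0.01692, +0.50572) m
tr R = 2.639481; θ = arccos((tr R − 1)/2) = 0.609839 rad = 34.941°
axis k = ((R−Rᵀ)₃₂, (R−Rᵀ)₁₃, (R−Rᵀ)₂₁) / (2 sinθ) = (+0.979231, -0.194899, +0.055861)
rvec = θ·k = (+0.597173, -0.118857, +0.034066)

rvec=(0.5972, -0.1189, 0.0341) tvec=(0.0006, -0.0169, 0.5057)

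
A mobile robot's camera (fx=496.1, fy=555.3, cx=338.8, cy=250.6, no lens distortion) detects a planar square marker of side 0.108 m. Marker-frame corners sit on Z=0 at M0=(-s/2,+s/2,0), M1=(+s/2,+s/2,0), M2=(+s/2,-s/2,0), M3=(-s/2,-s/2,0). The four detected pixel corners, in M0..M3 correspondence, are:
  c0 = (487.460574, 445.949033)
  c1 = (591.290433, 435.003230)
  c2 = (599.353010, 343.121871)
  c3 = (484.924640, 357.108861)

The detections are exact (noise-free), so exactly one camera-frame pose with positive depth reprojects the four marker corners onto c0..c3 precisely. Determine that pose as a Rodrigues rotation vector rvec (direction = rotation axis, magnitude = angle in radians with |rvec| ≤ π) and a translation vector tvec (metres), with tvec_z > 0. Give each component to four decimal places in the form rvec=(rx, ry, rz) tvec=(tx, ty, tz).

Intrinsics K: fx=496.1, fy=555.3, cx=338.8, cy=250.6
Marker side s = 0.108 m; corners in marker frame (Z=0):
  M0 = (-0.0540, +0.0540, 0)
  M1 = (+0.0540, +0.0540, 0)
  M2 = (+0.0540, -0.0540, 0)
  M3 = (-0.0540, -0.0540, 0)
Detected image corners:
  c0 = (487.460574, 445.949033) px
  c1 = (591.290433, 435.003230) px
  c2 = (599.353010, 343.121871) px
  c3 = (484.924640, 357.108861) px
Planar DLT: solve 8×8 A·h = b for H (H[2,2]=1):
  H  [+906.30074 +458.61099 +540.13582]
  H  [-189.15404 +1190.11633 +397.54141]
  H  [-0.18822 +0.89448 +1.00000]
B = K⁻¹H; ‖b₁‖=1.981004, ‖b₂‖=1.981003; λ = 2/(‖b₁‖+‖b₂‖) = 0.504795, sign → tz>0 ⇒ λ=+0.504795
r₁ = λ·B[:,0] = (+0.98707,-0.12907,-0.09501); r₂ = λ·B[:,1] = (+0.15829,+0.87810,+0.45153)
r₃ = r₁×r₂ = (+0.02515,-0.46073,+0.88718); SVD([r₁ r₂ r₃]) → R = UVᵀ:
  R  [+0.98707 +0.15829 +0.02515]
  R  [-0.12907 +0.87810 -0.46073]
  R  [-0.09501 +0.45153 +0.88718]
t = (+0.20486, +0.13358, +0.50479) m
tr R = 2.752358; θ = arccos((tr R − 1)/2) = 0.502919 rad = 28.815°
axis k = ((R−Rᵀ)₃₂, (R−Rᵀ)₁₃, (R−Rᵀ)₂₁) / (2 sinθ) = (+0.946360, +0.124660, -0.298097)
rvec = θ·k = (+0.475943, +0.062694, -0.149919)

rvec=(0.4759, 0.0627, -0.1499) tvec=(0.2049, 0.1336, 0.5048)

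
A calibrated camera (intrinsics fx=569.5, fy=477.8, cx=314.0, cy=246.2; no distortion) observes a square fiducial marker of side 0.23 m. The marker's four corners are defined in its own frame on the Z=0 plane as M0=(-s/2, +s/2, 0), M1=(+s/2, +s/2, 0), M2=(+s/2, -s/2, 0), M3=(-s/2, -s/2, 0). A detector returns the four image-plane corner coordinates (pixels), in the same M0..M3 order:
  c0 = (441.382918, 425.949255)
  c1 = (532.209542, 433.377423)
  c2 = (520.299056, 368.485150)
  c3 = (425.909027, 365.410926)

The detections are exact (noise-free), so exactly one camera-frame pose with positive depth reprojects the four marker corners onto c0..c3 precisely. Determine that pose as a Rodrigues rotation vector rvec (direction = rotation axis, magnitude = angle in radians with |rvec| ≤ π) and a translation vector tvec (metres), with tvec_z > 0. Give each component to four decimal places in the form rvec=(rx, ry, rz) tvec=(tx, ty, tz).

Intrinsics K: fx=569.5, fy=477.8, cx=314.0, cy=246.2
Marker side s = 0.23 m; corners in marker frame (Z=0):
  M0 = (-0.1150, +0.1150, 0)
  M1 = (+0.1150, +0.1150, 0)
  M2 = (+0.1150, -0.1150, 0)
  M3 = (-0.1150, -0.1150, 0)
Detected image corners:
  c0 = (441.382918, 425.949255) px
  c1 = (532.209542, 433.377423) px
  c2 = (520.299056, 368.485150) px
  c3 = (425.909027, 365.410926) px
Planar DLT: solve 8×8 A·h = b for H (H[2,2]=1):
  H  [+248.96076 +162.80424 +478.41609]
  H  [-104.31739 +357.79586 +398.98293]
  H  [-0.31981 +0.21458 +1.00000]
B = K⁻¹H; ‖b₁‖=0.693911, ‖b₂‖=0.693911; λ = 2/(‖b₁‖+‖b₂‖) = 1.441108, sign → tz>0 ⇒ λ=+1.441108
r₁ = λ·B[:,0] = (+0.88410,-0.07715,-0.46088); r₂ = λ·B[:,1] = (+0.24147,+0.91982,+0.30923)
r₃ = r₁×r₂ = (+0.40007,-0.38468,+0.83184); SVD([r₁ r₂ r₃]) → R = UVᵀ:
  R  [+0.88410 +0.24147 +0.40007]
  R  [-0.07715 +0.91982 -0.38468]
  R  [-0.46088 +0.30923 +0.83184]
t = (+0.41605, +0.46081, +1.44111) m
tr R = 2.635763; θ = arccos((tr R − 1)/2) = 0.613077 rad = 35.127°
axis k = ((R−Rᵀ)₃₂, (R−Rᵀ)₁₃, (R−Rᵀ)₂₁) / (2 sinθ) = (+0.603002, +0.748148, -0.276880)
rvec = θ·k = (+0.369687, +0.458673, -0.169749)

rvec=(0.3697, 0.4587, -0.1697) tvec=(0.4161, 0.4608, 1.4411)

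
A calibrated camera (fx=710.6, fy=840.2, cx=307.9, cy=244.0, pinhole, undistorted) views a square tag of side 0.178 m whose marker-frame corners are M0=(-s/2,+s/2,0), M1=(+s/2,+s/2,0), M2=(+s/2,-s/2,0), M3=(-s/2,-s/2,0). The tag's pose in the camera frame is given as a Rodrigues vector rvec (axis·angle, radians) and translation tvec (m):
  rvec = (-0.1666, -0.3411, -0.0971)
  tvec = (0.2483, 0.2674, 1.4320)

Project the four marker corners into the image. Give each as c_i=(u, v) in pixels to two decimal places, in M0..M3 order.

Intrinsics K: fx=710.6, fy=840.2, cx=307.9, cy=244.0
Marker side s = 0.178 m; corners in marker frame (Z=0):
  M0 = (-0.0890, +0.0890, 0)
  M1 = (+0.0890, +0.0890, 0)
  M2 = (+0.0890, -0.0890, 0)
  M3 = (-0.0890, -0.0890, 0)
rvec = (-0.1666, -0.3411, -0.0971), |rvec| = θ = 0.39183 rad = 22.450°
Rodrigues: sinθ=0.38188, 1−cosθ=0.07579; R = I + sinθ·[k]× + (1−cosθ)·[k]×²:
    [+0.93791 +0.12269 -0.32445]
    [-0.06658 +0.98164 +0.17872]
    [+0.34042 -0.14602 +0.92886]
t = (0.2483, 0.2674, 1.4320) m
M0: Pc = R·M0+t = (+0.17574, +0.36069, +1.38871); u = 710.6·(+0.17574)/1.38871 + 307.9 = 397.8285, v = 840.2·(+0.36069)/1.38871 + 244.0 = 462.2272
M1: Pc = R·M1+t = (+0.34269, +0.34884, +1.44930); u = 710.6·(+0.34269)/1.44930 + 307.9 = 475.9242, v = 840.2·(+0.34884)/1.44930 + 244.0 = 446.2324
M2: Pc = R·M2+t = (+0.32086, +0.17411, +1.47529); u = 710.6·(+0.32086)/1.47529 + 307.9 = 462.4453, v = 840.2·(+0.17411)/1.47529 + 244.0 = 343.1568
M3: Pc = R·M3+t = (+0.15391, +0.18596, +1.41470); u = 710.6·(+0.15391)/1.41470 + 307.9 = 385.2071, v = 840.2·(+0.18596)/1.41470 + 244.0 = 354.4427

c0=(397.83, 462.23) c1=(475.92, 446.23) c2=(462.45, 343.16) c3=(385.21, 354.44)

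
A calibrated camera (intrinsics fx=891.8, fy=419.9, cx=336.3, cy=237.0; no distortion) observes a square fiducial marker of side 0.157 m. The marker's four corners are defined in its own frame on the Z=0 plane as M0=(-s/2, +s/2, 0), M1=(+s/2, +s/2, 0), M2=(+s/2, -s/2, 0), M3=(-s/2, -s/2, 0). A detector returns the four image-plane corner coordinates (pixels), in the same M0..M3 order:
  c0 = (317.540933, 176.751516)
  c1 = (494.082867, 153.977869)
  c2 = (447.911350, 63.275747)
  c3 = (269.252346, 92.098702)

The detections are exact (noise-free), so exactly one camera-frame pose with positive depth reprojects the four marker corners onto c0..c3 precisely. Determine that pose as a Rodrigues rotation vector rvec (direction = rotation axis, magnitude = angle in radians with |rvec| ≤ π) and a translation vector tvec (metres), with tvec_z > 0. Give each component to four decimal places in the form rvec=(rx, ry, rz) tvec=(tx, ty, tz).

Intrinsics K: fx=891.8, fy=419.9, cx=336.3, cy=237.0
Marker side s = 0.157 m; corners in marker frame (Z=0):
  M0 = (-0.0785, +0.0785, 0)
  M1 = (+0.0785, +0.0785, 0)
  M2 = (+0.0785, -0.0785, 0)
  M3 = (-0.0785, -0.0785, 0)
Detected image corners:
  c0 = (317.540933, 176.751516) px
  c1 = (494.082867, 153.977869) px
  c2 = (447.911350, 63.275747) px
  c3 = (269.252346, 92.098702) px
Planar DLT: solve 8×8 A·h = b for H (H[2,2]=1):
  H  [+983.26655 +369.37076 +379.83169]
  H  [-211.06202 +579.59928 +122.53299]
  H  [-0.38685 +0.17880 +1.00000]
B = K⁻¹H; ‖b₁‖=1.337571, ‖b₂‖=1.337571; λ = 2/(‖b₁‖+‖b₂‖) = 0.747624, sign → tz>0 ⇒ λ=+0.747624
r₁ = λ·B[:,0] = (+0.93337,-0.21255,-0.28922); r₂ = λ·B[:,1] = (+0.25925,+0.95652,+0.13368)
r₃ = r₁×r₂ = (+0.24823,-0.19975,+0.94788); SVD([r₁ r₂ r₃]) → R = UVᵀ:
  R  [+0.93337 +0.25925 +0.24823]
  R  [-0.21255 +0.95652 -0.19975]
  R  [-0.28922 +0.13368 +0.94788]
t = (+0.03649, -0.20381, +0.74762) m
tr R = 2.837768; θ = arccos((tr R − 1)/2) = 0.405555 rad = 23.237°
axis k = ((R−Rᵀ)₃₂, (R−Rᵀ)₁₃, (R−Rᵀ)₂₁) / (2 sinθ) = (+0.422561, +0.681122, -0.597926)
rvec = θ·k = (+0.171372, +0.276232, -0.242492)

rvec=(0.1714, 0.2762, -0.2425) tvec=(0.0365, -0.2038, 0.7476)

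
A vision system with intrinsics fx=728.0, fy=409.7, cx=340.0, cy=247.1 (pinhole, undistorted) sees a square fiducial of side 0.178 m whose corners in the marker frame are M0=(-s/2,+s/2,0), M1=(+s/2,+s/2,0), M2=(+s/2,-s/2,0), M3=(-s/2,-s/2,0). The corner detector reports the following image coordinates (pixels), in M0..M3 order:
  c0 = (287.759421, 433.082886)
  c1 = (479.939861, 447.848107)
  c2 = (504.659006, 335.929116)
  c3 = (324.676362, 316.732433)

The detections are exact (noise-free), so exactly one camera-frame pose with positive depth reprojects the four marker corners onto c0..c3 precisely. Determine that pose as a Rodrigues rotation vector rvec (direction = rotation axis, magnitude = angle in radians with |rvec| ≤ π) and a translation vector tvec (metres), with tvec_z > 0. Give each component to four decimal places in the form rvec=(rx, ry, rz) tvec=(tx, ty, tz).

Intrinsics K: fx=728.0, fy=409.7, cx=340.0, cy=247.1
Marker side s = 0.178 m; corners in marker frame (Z=0):
  M0 = (-0.0890, +0.0890, 0)
  M1 = (+0.0890, +0.0890, 0)
  M2 = (+0.0890, -0.0890, 0)
  M3 = (-0.0890, -0.0890, 0)
Detected image corners:
  c0 = (287.759421, 433.082886) px
  c1 = (479.939861, 447.848107) px
  c2 = (504.659006, 335.929116) px
  c3 = (324.676362, 316.732433) px
Planar DLT: solve 8×8 A·h = b for H (H[2,2]=1):
  H  [+1150.75758 -301.74276 +401.90878]
  H  [+197.87735 +516.63250 +381.95305]
  H  [+0.26635 -0.32415 +1.00000]
B = K⁻¹H; ‖b₁‖=1.515156, ‖b₂‖=1.515156; λ = 2/(‖b₁‖+‖b₂‖) = 0.659998, sign → tz>0 ⇒ λ=+0.659998
r₁ = λ·B[:,0] = (+0.96116,+0.21274,+0.17579); r₂ = λ·B[:,1] = (-0.17364,+0.96129,-0.21394)
r₃ = r₁×r₂ = (-0.21450,+0.17511,+0.96090); SVD([r₁ r₂ r₃]) → R = UVᵀ:
  R  [+0.96116 -0.17364 -0.21450]
  R  [+0.21274 +0.96129 +0.17511]
  R  [+0.17579 -0.21394 +0.96090]
t = (+0.05613, +0.21724, +0.66000) m
tr R = 2.883354; θ = arccos((tr R − 1)/2) = 0.343216 rad = 19.665°
axis k = ((R−Rᵀ)₃₂, (R−Rᵀ)₁₃, (R−Rᵀ)₂₁) / (2 sinθ) = (-0.578044, -0.579902, +0.574089)
rvec = θ·k = (-0.198394, -0.199032, +0.197037)

rvec=(-0.1984, -0.1990, 0.1970) tvec=(0.0561, 0.2172, 0.6600)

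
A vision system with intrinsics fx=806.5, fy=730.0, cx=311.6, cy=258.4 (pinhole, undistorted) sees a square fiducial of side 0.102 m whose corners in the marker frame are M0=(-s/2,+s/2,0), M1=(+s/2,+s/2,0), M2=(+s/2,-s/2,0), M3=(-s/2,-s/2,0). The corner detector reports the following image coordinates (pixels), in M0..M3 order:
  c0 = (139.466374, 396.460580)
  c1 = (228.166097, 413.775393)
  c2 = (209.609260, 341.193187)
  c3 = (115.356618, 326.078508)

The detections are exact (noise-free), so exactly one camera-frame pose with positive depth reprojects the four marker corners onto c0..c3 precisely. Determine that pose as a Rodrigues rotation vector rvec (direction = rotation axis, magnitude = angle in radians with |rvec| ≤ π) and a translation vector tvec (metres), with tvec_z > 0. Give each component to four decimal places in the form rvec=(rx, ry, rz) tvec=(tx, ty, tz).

Intrinsics K: fx=806.5, fy=730.0, cx=311.6, cy=258.4
Marker side s = 0.102 m; corners in marker frame (Z=0):
  M0 = (-0.0510, +0.0510, 0)
  M1 = (+0.0510, +0.0510, 0)
  M2 = (+0.0510, -0.0510, 0)
  M3 = (-0.0510, -0.0510, 0)
Detected image corners:
  c0 = (139.466374, 396.460580) px
  c1 = (228.166097, 413.775393) px
  c2 = (209.609260, 341.193187) px
  c3 = (115.356618, 326.078508) px
Planar DLT: solve 8×8 A·h = b for H (H[2,2]=1):
  H  [+816.00271 +331.45823 +172.45616]
  H  [-10.98186 +960.10399 +370.46708]
  H  [-0.46115 +0.70268 +1.00000]
B = K⁻¹H; ‖b₁‖=1.284756, ‖b₂‖=1.284756; λ = 2/(‖b₁‖+‖b₂‖) = 0.778358, sign → tz>0 ⇒ λ=+0.778358
r₁ = λ·B[:,0] = (+0.92621,+0.11534,-0.35894); r₂ = λ·B[:,1] = (+0.10858,+0.83011,+0.54693)
r₃ = r₁×r₂ = (+0.36104,-0.54555,+0.75633); SVD([r₁ r₂ r₃]) → R = UVᵀ:
  R  [+0.92621 +0.10858 +0.36104]
  R  [+0.11534 +0.83011 -0.54555]
  R  [-0.35894 +0.54693 +0.75633]
t = (-0.13429, +0.11949, +0.77836) m
tr R = 2.512639; θ = arccos((tr R − 1)/2) = 0.713128 rad = 40.859°
axis k = ((R−Rᵀ)₃₂, (R−Rᵀ)₁₃, (R−Rᵀ)₂₁) / (2 sinθ) = (+0.834971, +0.550270, +0.005171)
rvec = θ·k = (+0.595441, +0.392413, +0.003688)

rvec=(0.5954, 0.3924, 0.0037) tvec=(-0.1343, 0.1195, 0.7784)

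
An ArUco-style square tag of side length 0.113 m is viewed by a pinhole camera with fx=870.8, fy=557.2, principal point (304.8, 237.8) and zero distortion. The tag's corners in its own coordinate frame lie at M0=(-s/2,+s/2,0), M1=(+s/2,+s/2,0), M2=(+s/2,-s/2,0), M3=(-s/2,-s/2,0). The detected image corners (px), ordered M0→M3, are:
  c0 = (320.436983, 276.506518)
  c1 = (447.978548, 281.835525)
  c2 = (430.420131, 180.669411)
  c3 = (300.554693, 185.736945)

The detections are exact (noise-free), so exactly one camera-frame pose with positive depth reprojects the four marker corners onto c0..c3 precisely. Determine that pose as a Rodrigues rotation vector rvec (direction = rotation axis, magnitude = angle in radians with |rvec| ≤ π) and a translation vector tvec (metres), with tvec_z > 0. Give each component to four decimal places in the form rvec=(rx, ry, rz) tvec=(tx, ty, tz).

rvec=(0.2326, 0.6600, -0.0697) tvec=(0.0491, -0.0067, 0.6409)

Intrinsics K: fx=870.8, fy=557.2, cx=304.8, cy=237.8
Marker side s = 0.113 m; corners in marker frame (Z=0):
  M0 = (-0.0565, +0.0565, 0)
  M1 = (+0.0565, +0.0565, 0)
  M2 = (+0.0565, -0.0565, 0)
  M3 = (-0.0565, -0.0565, 0)
Detected image corners:
  c0 = (320.436983, 276.506518) px
  c1 = (447.978548, 281.835525) px
  c2 = (430.420131, 180.669411) px
  c3 = (300.554693, 185.736945) px
Planar DLT: solve 8×8 A·h = b for H (H[2,2]=1):
  H  [+779.27432 +278.41363 +371.51866]
  H  [-219.79947 +915.97296 +231.99497]
  H  [-0.95911 +0.29929 +1.00000]
B = K⁻¹H; ‖b₁‖=1.560291, ‖b₂‖=1.560291; λ = 2/(‖b₁‖+‖b₂‖) = 0.640906, sign → tz>0 ⇒ λ=+0.640906
r₁ = λ·B[:,0] = (+0.78870,+0.00952,-0.61470); r₂ = λ·B[:,1] = (+0.13777,+0.97171,+0.19182)
r₃ = r₁×r₂ = (+0.59914,-0.23598,+0.76508); SVD([r₁ r₂ r₃]) → R = UVᵀ:
  R  [+0.78870 +0.13777 +0.59914]
  R  [+0.00952 +0.97171 -0.23598]
  R  [-0.61470 +0.19182 +0.76508]
t = (+0.04910, -0.00668, +0.64091) m
tr R = 2.525496; θ = arccos((tr R − 1)/2) = 0.703245 rad = 40.293°
axis k = ((R−Rᵀ)₃₂, (R−Rᵀ)₁₃, (R−Rᵀ)₂₁) / (2 sinθ) = (+0.330755, +0.938493, -0.099158)
rvec = θ·k = (+0.232601, +0.659990, -0.069732)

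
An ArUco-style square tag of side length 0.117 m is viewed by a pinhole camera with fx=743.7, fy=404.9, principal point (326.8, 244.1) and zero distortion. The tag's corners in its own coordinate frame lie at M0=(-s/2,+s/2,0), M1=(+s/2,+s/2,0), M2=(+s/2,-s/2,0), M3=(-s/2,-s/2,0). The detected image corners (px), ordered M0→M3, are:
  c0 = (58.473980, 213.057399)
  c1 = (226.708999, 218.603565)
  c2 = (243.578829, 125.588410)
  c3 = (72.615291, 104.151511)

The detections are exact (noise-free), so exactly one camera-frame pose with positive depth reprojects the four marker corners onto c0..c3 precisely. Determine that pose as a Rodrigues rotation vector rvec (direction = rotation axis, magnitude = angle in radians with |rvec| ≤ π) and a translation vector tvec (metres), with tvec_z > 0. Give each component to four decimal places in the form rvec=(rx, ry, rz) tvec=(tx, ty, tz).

Intrinsics K: fx=743.7, fy=404.9, cx=326.8, cy=244.1
Marker side s = 0.117 m; corners in marker frame (Z=0):
  M0 = (-0.0585, +0.0585, 0)
  M1 = (+0.0585, +0.0585, 0)
  M2 = (+0.0585, -0.0585, 0)
  M3 = (-0.0585, -0.0585, 0)
Detected image corners:
  c0 = (58.473980, 213.057399) px
  c1 = (226.708999, 218.603565) px
  c2 = (243.578829, 125.588410) px
  c3 = (72.615291, 104.151511) px
Planar DLT: solve 8×8 A·h = b for H (H[2,2]=1):
  H  [+1646.47282 -94.72924 +156.73050]
  H  [+331.04261 +900.25574 +166.62751]
  H  [+1.31087 +0.25735 +1.00000]
B = K⁻¹H; ‖b₁‖=2.098030, ‖b₂‖=2.098030; λ = 2/(‖b₁‖+‖b₂‖) = 0.476638, sign → tz>0 ⇒ λ=+0.476638
r₁ = λ·B[:,0] = (+0.78067,+0.01302,+0.62481); r₂ = λ·B[:,1] = (-0.11461,+0.98581,+0.12266)
r₃ = r₁×r₂ = (-0.61435,-0.16737,+0.77108); SVD([r₁ r₂ r₃]) → R = UVᵀ:
  R  [+0.78067 -0.11461 -0.61435]
  R  [+0.01302 +0.98581 -0.16737]
  R  [+0.62481 +0.12266 +0.77108]
t = (-0.10900, -0.09120, +0.47664) m
tr R = 2.537557; θ = arccos((tr R − 1)/2) = 0.693867 rad = 39.756°
axis k = ((R−Rᵀ)₃₂, (R−Rᵀ)₁₃, (R−Rᵀ)₂₁) / (2 sinθ) = (+0.226760, -0.968825, +0.099788)
rvec = θ·k = (+0.157342, -0.672236, +0.069239)

rvec=(0.1573, -0.6722, 0.0692) tvec=(-0.1090, -0.0912, 0.4766)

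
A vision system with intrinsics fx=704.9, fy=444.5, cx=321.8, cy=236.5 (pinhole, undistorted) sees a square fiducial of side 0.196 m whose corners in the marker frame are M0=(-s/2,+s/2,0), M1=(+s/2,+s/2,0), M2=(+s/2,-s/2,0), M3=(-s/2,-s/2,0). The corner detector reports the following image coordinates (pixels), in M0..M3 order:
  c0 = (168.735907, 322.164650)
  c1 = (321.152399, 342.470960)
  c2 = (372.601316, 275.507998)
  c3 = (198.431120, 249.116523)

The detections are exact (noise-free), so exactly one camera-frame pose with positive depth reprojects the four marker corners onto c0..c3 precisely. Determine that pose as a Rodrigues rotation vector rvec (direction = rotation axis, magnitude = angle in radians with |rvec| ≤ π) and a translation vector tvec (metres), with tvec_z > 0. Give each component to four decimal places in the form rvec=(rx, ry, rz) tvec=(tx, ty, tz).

rvec=(0.6711, -0.0782, 0.2922) tvec=(-0.0660, 0.1178, 0.8242)

Intrinsics K: fx=704.9, fy=444.5, cx=321.8, cy=236.5
Marker side s = 0.196 m; corners in marker frame (Z=0):
  M0 = (-0.0980, +0.0980, 0)
  M1 = (+0.0980, +0.0980, 0)
  M2 = (+0.0980, -0.0980, 0)
  M3 = (-0.0980, -0.0980, 0)
Detected image corners:
  c0 = (168.735907, 322.164650) px
  c1 = (321.152399, 342.470960) px
  c2 = (372.601316, 275.507998) px
  c3 = (198.431120, 249.116523) px
Planar DLT: solve 8×8 A·h = b for H (H[2,2]=1):
  H  [+882.26250 -14.62242 +265.38196]
  H  [+177.54099 +573.73692 +300.04623]
  H  [+0.20020 +0.72943 +1.00000]
B = K⁻¹H; ‖b₁‖=1.213249, ‖b₂‖=1.213249; λ = 2/(‖b₁‖+‖b₂‖) = 0.824233, sign → tz>0 ⇒ λ=+0.824233
r₁ = λ·B[:,0] = (+0.95629,+0.24142,+0.16501); r₂ = λ·B[:,1] = (-0.29157,+0.74399,+0.60122)
r₃ = r₁×r₂ = (+0.02237,-0.62305,+0.78186); SVD([r₁ r₂ r₃]) → R = UVᵀ:
  R  [+0.95629 -0.29157 +0.02237]
  R  [+0.24142 +0.74399 -0.62305]
  R  [+0.16501 +0.60122 +0.78186]
t = (-0.06597, +0.11783, +0.82423) m
tr R = 2.482141; θ = arccos((tr R − 1)/2) = 0.736133 rad = 42.177°
axis k = ((R−Rᵀ)₃₂, (R−Rᵀ)₁₃, (R−Rᵀ)₂₁) / (2 sinθ) = (+0.911694, -0.106222, +0.396902)
rvec = θ·k = (+0.671128, -0.078194, +0.292173)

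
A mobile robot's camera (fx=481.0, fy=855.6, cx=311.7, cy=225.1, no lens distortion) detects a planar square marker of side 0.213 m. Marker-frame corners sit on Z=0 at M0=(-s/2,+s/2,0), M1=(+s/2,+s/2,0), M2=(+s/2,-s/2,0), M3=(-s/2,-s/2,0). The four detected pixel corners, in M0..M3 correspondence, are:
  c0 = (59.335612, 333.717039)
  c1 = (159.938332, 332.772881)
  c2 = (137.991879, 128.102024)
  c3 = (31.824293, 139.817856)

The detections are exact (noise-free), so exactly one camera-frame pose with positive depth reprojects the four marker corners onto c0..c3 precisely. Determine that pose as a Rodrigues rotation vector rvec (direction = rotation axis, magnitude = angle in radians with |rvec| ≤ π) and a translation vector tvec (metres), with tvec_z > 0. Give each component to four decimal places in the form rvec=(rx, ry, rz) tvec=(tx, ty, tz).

rvec=(0.2844, 0.2089, -0.0623) tvec=(-0.3914, 0.0121, 0.8743)

Intrinsics K: fx=481.0, fy=855.6, cx=311.7, cy=225.1
Marker side s = 0.213 m; corners in marker frame (Z=0):
  M0 = (-0.1065, +0.1065, 0)
  M1 = (+0.1065, +0.1065, 0)
  M2 = (+0.1065, -0.1065, 0)
  M3 = (-0.1065, -0.1065, 0)
Detected image corners:
  c0 = (59.335612, 333.717039) px
  c1 = (159.938332, 332.772881) px
  c2 = (137.991879, 128.102024) px
  c3 = (31.824293, 139.817856) px
Planar DLT: solve 8×8 A·h = b for H (H[2,2]=1):
  H  [+461.22040 +146.69317 +96.33947]
  H  [-85.85248 +1007.61378 +236.98541]
  H  [-0.24388 +0.31104 +1.00000]
B = K⁻¹H; ‖b₁‖=1.143810, ‖b₂‖=1.143810; λ = 2/(‖b₁‖+‖b₂‖) = 0.874271, sign → tz>0 ⇒ λ=+0.874271
r₁ = λ·B[:,0] = (+0.97649,-0.03163,-0.21322); r₂ = λ·B[:,1] = (+0.09041,+0.95806,+0.27193)
r₃ = r₁×r₂ = (+0.19568,-0.28482,+0.93840); SVD([r₁ r₂ r₃]) → R = UVᵀ:
  R  [+0.97649 +0.09041 +0.19568]
  R  [-0.03163 +0.95806 -0.28482]
  R  [-0.21322 +0.27193 +0.93840]
t = (-0.39144, +0.01214, +0.87427) m
tr R = 2.872948; θ = arccos((tr R − 1)/2) = 0.358358 rad = 20.532°
axis k = ((R−Rᵀ)₃₂, (R−Rᵀ)₁₃, (R−Rᵀ)₂₁) / (2 sinθ) = (+0.793692, +0.582911, -0.173977)
rvec = θ·k = (+0.284426, +0.208891, -0.062346)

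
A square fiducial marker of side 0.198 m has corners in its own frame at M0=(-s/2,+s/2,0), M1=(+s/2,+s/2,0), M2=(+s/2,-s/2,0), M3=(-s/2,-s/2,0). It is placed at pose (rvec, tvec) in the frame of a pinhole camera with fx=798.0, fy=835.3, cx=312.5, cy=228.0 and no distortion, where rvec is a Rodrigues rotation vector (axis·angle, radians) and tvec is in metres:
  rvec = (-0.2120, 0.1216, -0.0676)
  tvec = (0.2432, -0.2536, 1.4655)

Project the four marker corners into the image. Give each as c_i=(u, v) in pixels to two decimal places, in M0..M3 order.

c0=(395.01, 142.41) c1=(505.49, 131.87) c2=(494.17, 25.30) c3=(386.98, 37.13)

Intrinsics K: fx=798.0, fy=835.3, cx=312.5, cy=228.0
Marker side s = 0.198 m; corners in marker frame (Z=0):
  M0 = (-0.0990, +0.0990, 0)
  M1 = (+0.0990, +0.0990, 0)
  M2 = (+0.0990, -0.0990, 0)
  M3 = (-0.0990, -0.0990, 0)
rvec = (-0.2120, 0.1216, -0.0676), |rvec| = θ = 0.25358 rad = 14.529°
Rodrigues: sinθ=0.25087, 1−cosθ=0.03198; R = I + sinθ·[k]× + (1−cosθ)·[k]×²:
    [+0.99037 +0.05406 +0.12743]
    [-0.07970 +0.97538 +0.20565]
    [-0.11317 -0.21382 +0.97029]
t = (0.2432, -0.2536, 1.4655) m
M0: Pc = R·M0+t = (+0.15050, -0.14915, +1.45554); u = 798.0·(+0.15050)/1.45554 + 312.5 = 395.0145, v = 835.3·(-0.14915)/1.45554 + 228.0 = 142.4074
M1: Pc = R·M1+t = (+0.34660, -0.16493, +1.43313); u = 798.0·(+0.34660)/1.43313 + 312.5 = 505.4945, v = 835.3·(-0.16493)/1.43313 + 228.0 = 131.8715
M2: Pc = R·M2+t = (+0.33590, -0.35805, +1.47546); u = 798.0·(+0.33590)/1.47546 + 312.5 = 494.1679, v = 835.3·(-0.35805)/1.47546 + 228.0 = 25.2970
M3: Pc = R·M3+t = (+0.13980, -0.34227, +1.49787); u = 798.0·(+0.13980)/1.49787 + 312.5 = 386.9799, v = 835.3·(-0.34227)/1.49787 + 228.0 = 37.1294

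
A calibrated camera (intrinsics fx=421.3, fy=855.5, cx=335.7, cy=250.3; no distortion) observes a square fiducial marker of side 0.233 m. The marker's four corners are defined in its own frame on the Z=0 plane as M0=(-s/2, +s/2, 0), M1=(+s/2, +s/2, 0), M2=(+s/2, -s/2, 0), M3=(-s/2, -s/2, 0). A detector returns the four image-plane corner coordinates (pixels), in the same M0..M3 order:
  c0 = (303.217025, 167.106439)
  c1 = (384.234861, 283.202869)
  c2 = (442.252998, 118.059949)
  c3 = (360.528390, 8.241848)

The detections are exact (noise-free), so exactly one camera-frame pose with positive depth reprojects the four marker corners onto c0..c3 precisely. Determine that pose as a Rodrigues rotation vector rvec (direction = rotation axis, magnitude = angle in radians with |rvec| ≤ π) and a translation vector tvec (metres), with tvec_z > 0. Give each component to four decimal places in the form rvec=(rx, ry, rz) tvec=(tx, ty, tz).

Intrinsics K: fx=421.3, fy=855.5, cx=335.7, cy=250.3
Marker side s = 0.233 m; corners in marker frame (Z=0):
  M0 = (-0.1165, +0.1165, 0)
  M1 = (+0.1165, +0.1165, 0)
  M2 = (+0.1165, -0.1165, 0)
  M3 = (-0.1165, -0.1165, 0)
Detected image corners:
  c0 = (303.217025, 167.106439) px
  c1 = (384.234861, 283.202869) px
  c2 = (442.252998, 118.059949) px
  c3 = (360.528390, 8.241848) px
Planar DLT: solve 8×8 A·h = b for H (H[2,2]=1):
  H  [+301.28737 -267.56106 +372.12939]
  H  [+466.15545 +687.31753 +142.79683]
  H  [-0.12872 -0.05394 +1.00000]
B = K⁻¹H; ‖b₁‖=1.012212, ‖b₂‖=1.012212; λ = 2/(‖b₁‖+‖b₂‖) = 0.987936, sign → tz>0 ⇒ λ=+0.987936
r₁ = λ·B[:,0] = (+0.80784,+0.57552,-0.12716); r₂ = λ·B[:,1] = (-0.58496,+0.80931,-0.05329)
r₃ = r₁×r₂ = (+0.07225,+0.11744,+0.99045); SVD([r₁ r₂ r₃]) → R = UVᵀ:
  R  [+0.80784 -0.58496 +0.07225]
  R  [+0.57552 +0.80931 +0.11744]
  R  [-0.12716 -0.05329 +0.99045]
t = (+0.08543, -0.12415, +0.98794) m
tr R = 2.607595; θ = arccos((tr R − 1)/2) = 0.637145 rad = 36.506°
axis k = ((R−Rᵀ)₃₂, (R−Rᵀ)₁₃, (R−Rᵀ)₂₁) / (2 sinθ) = (-0.143489, +0.167600, +0.975357)
rvec = θ·k = (-0.091423, +0.106786, +0.621444)

rvec=(-0.0914, 0.1068, 0.6214) tvec=(0.0854, -0.1241, 0.9879)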